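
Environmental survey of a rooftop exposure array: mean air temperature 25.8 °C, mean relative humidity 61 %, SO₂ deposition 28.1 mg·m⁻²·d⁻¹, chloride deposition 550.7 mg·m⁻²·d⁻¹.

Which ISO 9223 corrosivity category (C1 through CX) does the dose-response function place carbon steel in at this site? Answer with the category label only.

C5

carbon steel: temperature factor f = -0.054·(15.8) = -0.8532
  Pd branch = 1.77·Pd^0.52·e^(0.02·RH+f) = 14.47 μm/a
  Sd branch = 0.102·Sd^0.62·e^(0.033·RH+0.04·T) = 107.2 μm/a
  sum: 14.47 + 107.2 → r_corr = 121.7 μm/a
ISO 9223 Table 2 (carbon steel): 80 < 122 ≤ 200 μm/a ⇒ C5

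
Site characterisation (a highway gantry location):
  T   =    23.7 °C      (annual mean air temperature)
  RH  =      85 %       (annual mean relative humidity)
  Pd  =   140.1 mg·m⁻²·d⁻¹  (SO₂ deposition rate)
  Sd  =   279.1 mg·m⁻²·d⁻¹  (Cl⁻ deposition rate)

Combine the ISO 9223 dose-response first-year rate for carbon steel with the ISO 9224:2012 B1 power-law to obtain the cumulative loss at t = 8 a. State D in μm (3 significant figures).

D(8) = 603 μm

carbon steel: temperature factor f = -0.054·(13.7) = -0.7398
  sulphur-dioxide contribution → 60.41 μm/a
  chloride contribution → 142.8 μm/a
  total first-year rate 203.3 μm/a
Long-term exponent b (ISO 9224 Table 2, B1) = 0.523
  D(8) = 203.3 × 8^0.523 = 203.3 × 2.967 = 603.1 μm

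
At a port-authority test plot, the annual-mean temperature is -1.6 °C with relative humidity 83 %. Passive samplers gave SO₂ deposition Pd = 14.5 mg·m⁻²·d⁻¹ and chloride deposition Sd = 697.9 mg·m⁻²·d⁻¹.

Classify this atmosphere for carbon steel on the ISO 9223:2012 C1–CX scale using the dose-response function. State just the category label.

carbon steel: f(T) = +0.150·(T−10) [T≤10 °C] = -1.7400
  SO₂ term: 1.77·14.5^0.52·exp(0.02·83-1.7400) = 6.564
  Sd branch = 0.102·Sd^0.62·e^(0.033·RH+0.04·T) = 85.8 μm/a
  sum: 6.564 + 85.8 → r_corr = 92.36 μm/a
ISO 9223 Table 2 (carbon steel): 80 < 92.4 ≤ 200 μm/a ⇒ C5

C5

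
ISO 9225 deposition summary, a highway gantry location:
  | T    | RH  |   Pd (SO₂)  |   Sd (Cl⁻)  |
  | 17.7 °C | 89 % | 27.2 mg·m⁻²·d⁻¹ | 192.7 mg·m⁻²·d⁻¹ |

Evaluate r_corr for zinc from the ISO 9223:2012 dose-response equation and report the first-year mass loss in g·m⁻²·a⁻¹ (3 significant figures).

r_corr = 36.7 g·m⁻²·a⁻¹

zinc: f(T) = -0.071·(T−10) [T>10 °C] = -0.5467
  Pd branch = 0.0129·Pd^0.44·e^(0.046·RH+f) = 1.916 μm/a
  Sd branch = 0.0175·Sd^0.57·e^(0.008·RH+0.085·T) = 3.221 μm/a
  sum: 1.916 + 3.221 → r_corr = 5.137 μm/a
Convert to mass loss: 5.137 μm/a × 7.14 g/cm³ = 36.68 g·m⁻²·a⁻¹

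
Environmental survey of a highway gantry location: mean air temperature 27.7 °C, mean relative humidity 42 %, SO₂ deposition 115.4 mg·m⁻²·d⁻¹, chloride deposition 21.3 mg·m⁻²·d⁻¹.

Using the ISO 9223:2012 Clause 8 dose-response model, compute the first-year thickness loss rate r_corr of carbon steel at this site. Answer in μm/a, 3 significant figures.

carbon steel: T>10 °C ⇒ hinge -0.054·(27.7−10) = -0.9558
  Pd branch = 1.77·Pd^0.52·e^(0.02·RH+f) = 18.62 μm/a
  Cl⁻ term: 0.102·21.3^0.62·exp(0.033·42+0.04·27.7) = 8.229
  r_corr = 18.62 + 8.229 = 26.85 μm/a

r_corr = 26.9 μm/a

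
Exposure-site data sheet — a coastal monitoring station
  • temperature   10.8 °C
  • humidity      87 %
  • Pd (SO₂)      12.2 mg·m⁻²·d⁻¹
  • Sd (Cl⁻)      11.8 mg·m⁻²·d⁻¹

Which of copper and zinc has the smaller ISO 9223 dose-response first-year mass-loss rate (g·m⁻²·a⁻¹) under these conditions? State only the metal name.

copper: f(T) = -0.080·(T−10) [T>10 °C] = -0.0640
  sulphur-dioxide contribution → 1.615 μm/a
  chloride contribution → 0.7766 μm/a
  ⇒ r_corr(copper) = 2.392 μm/a
  mass loss = 2.392 μm/a × 8.96 g/cm³ = 21.43 g·m⁻²·a⁻¹
zinc: f(T) = -0.071·(T−10) [T>10 °C] = -0.0568
  sulphur-dioxide contribution → 2.004 μm/a
  chloride contribution → 0.3589 μm/a
  total first-year rate 2.363 μm/a
  mass loss = 2.363 μm/a × 7.14 g/cm³ = 16.87 g·m⁻²·a⁻¹
Ordering by g·m⁻²·a⁻¹: copper (21.4) > zinc (16.9)

zinc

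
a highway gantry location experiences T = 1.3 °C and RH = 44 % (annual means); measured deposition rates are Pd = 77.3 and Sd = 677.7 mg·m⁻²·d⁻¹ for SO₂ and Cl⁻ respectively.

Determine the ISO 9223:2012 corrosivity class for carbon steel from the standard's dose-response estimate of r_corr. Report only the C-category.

C3

carbon steel: f(T) = +0.150·(T−10) [T≤10 °C] = -1.3050
  sulphur-dioxide contribution → 11.1 μm/a
  chloride contribution → 26.12 μm/a
  total first-year rate 37.22 μm/a
Category bounds: 25…50 μm/a bracket r_corr ⇒ C3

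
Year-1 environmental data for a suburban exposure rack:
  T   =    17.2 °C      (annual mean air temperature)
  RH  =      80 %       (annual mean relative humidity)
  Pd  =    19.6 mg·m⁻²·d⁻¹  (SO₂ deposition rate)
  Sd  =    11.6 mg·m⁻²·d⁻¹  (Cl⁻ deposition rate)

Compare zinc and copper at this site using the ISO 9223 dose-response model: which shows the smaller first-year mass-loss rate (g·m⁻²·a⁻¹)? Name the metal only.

zinc: temperature factor f = -0.071·(7.2) = -0.5112
  Pd branch = 0.0129·Pd^0.44·e^(0.046·RH+f) = 1.136 μm/a
  Cl⁻ term: 0.0175·11.6^0.57·exp(0.008·80+0.085·17.2) = 0.579
  r_corr = 1.136 + 0.579 = 1.715 μm/a
  mass loss = 1.715 μm/a × 7.14 g/cm³ = 12.24 g·m⁻²·a⁻¹
copper: temperature factor f = -0.080·(7.2) = -0.5760
  SO₂ term: 0.0053·19.6^0.26·exp(0.059·80-0.5760) = 0.7244
  Cl⁻ term: 0.01025·11.6^0.27·exp(0.036·80+0.049·17.2) = 0.8221
  sum: 0.7244 + 0.8221 → r_corr = 1.546 μm/a
  mass loss = 1.546 μm/a × 8.96 g/cm³ = 13.86 g·m⁻²·a⁻¹
Ordering by g·m⁻²·a⁻¹: copper (13.9) > zinc (12.2)

zinc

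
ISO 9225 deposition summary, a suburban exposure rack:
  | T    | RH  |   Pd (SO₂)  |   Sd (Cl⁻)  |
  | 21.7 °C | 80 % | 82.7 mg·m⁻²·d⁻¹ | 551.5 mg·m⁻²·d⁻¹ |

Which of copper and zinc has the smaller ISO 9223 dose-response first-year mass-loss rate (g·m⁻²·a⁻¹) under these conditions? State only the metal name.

copper: temperature factor f = -0.080·(11.7) = -0.9360
  SO₂ term: 0.0053·82.7^0.26·exp(0.059·80-0.9360) = 0.7348
  Sd branch = 0.01025·Sd^0.27·e^(0.036·RH+0.049·T) = 2.907 μm/a
  r_corr = 0.7348 + 2.907 = 3.642 μm/a
  mass loss = 3.642 μm/a × 8.96 g/cm³ = 32.63 g·m⁻²·a⁻¹
zinc: temperature factor f = -0.071·(11.7) = -0.8307
  SO₂ term: 0.0129·82.7^0.44·exp(0.046·80-0.8307) = 1.555
  Cl⁻ term: 0.0175·551.5^0.57·exp(0.008·80+0.085·21.7) = 7.669
  r_corr = 1.555 + 7.669 = 9.224 μm/a
  mass loss = 9.224 μm/a × 7.14 g/cm³ = 65.86 g·m⁻²·a⁻¹
Ordering by g·m⁻²·a⁻¹: zinc (65.9) > copper (32.6)

copper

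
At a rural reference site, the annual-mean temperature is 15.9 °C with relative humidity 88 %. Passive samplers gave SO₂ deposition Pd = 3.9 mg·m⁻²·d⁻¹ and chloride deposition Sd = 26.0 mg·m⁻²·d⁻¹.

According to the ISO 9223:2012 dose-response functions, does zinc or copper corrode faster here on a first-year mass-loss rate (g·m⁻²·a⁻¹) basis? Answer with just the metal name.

zinc: temperature factor f = -0.071·(5.9) = -0.4189
  Pd branch = 0.0129·Pd^0.44·e^(0.046·RH+f) = 0.8846 μm/a
  Sd branch = 0.0175·Sd^0.57·e^(0.008·RH+0.085·T) = 0.8755 μm/a
  sum: 0.8846 + 0.8755 → r_corr = 1.76 μm/a
  mass loss = 1.76 μm/a × 7.14 g/cm³ = 12.57 g·m⁻²·a⁻¹
copper: f(T) = -0.080·(T−10) [T>10 °C] = -0.4720
  Pd branch = 0.0053·Pd^0.26·e^(0.059·RH+f) = 0.8469 μm/a
  Sd branch = 0.01025·Sd^0.27·e^(0.036·RH+0.049·T) = 1.279 μm/a
  sum: 0.8469 + 1.279 → r_corr = 2.126 μm/a
  mass loss = 2.126 μm/a × 8.96 g/cm³ = 19.05 g·m⁻²·a⁻¹
Ordering by g·m⁻²·a⁻¹: copper (19.1) > zinc (12.6)

copper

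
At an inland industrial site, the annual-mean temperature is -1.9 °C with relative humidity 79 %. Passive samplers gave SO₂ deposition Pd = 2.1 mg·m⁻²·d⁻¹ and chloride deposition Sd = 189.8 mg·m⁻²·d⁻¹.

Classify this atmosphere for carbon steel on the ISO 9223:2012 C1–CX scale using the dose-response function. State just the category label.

carbon steel: f(T) = +0.150·(T−10) [T≤10 °C] = -1.7850
  SO₂ term: 1.77·2.1^0.52·exp(0.02·79-1.7850) = 2.121
  Sd branch = 0.102·Sd^0.62·e^(0.033·RH+0.04·T) = 33.14 μm/a
  r_corr = 2.121 + 33.14 = 35.26 μm/a
35.3 μm/a falls in (25, 50] for carbon steel → category C3

C3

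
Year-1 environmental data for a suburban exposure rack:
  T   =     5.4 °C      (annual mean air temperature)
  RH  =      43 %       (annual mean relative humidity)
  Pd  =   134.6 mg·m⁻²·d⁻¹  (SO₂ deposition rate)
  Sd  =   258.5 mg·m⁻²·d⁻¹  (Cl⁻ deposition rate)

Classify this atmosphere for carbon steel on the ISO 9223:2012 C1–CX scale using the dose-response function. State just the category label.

C3

carbon steel: f(T) = +0.150·(T−10) [T≤10 °C] = -0.6900
  sulphur-dioxide contribution → 26.85 μm/a
  chloride contribution → 16.38 μm/a
  total first-year rate 43.23 μm/a
43.2 μm/a falls in (25, 50] for carbon steel → category C3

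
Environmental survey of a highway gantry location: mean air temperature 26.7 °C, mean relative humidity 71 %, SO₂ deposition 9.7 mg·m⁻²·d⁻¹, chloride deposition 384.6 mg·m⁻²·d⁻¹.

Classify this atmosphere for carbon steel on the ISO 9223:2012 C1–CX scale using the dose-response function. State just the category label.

carbon steel: T>10 °C ⇒ hinge -0.054·(26.7−10) = -0.9018
  sulphur-dioxide contribution → 9.686 μm/a
  chloride contribution → 123.8 μm/a
  total first-year rate 133.5 μm/a
Category bounds: 80…200 μm/a bracket r_corr ⇒ C5

C5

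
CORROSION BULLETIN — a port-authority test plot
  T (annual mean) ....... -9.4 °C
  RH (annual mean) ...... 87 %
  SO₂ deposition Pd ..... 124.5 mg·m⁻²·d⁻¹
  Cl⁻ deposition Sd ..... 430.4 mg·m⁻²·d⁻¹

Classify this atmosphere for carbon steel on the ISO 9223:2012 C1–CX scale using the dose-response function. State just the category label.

carbon steel: temperature factor f = +0.150·(-19.4) = -2.9100
  sulphur-dioxide contribution → 6.751 μm/a
  chloride contribution → 53.11 μm/a
  total first-year rate 59.86 μm/a
ISO 9223 Table 2 (carbon steel): 50 < 59.9 ≤ 80 μm/a ⇒ C4

C4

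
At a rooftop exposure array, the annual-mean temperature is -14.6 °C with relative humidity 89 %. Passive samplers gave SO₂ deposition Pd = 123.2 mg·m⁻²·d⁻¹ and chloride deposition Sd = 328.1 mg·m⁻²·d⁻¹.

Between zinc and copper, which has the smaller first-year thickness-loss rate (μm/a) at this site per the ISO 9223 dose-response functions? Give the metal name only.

zinc: temperature factor f = +0.038·(-24.6) = -0.9348
  SO₂ term: 0.0129·123.2^0.44·exp(0.046·89-0.9348) = 2.526
  Cl⁻ term: 0.0175·328.1^0.57·exp(0.008·89+0.085·-14.6) = 0.2802
  sum: 2.526 + 0.2802 → r_corr = 2.806 μm/a
copper: temperature factor f = +0.126·(-24.6) = -3.0996
  Pd branch = 0.0053·Pd^0.26·e^(0.059·RH+f) = 0.1593 μm/a
  Cl⁻ term: 0.01025·328.1^0.27·exp(0.036·89+0.049·-14.6) = 0.59
  r_corr = 0.1593 + 0.59 = 0.7493 μm/a
Ordering by μm/a: zinc (2.81) > copper (0.749)

copper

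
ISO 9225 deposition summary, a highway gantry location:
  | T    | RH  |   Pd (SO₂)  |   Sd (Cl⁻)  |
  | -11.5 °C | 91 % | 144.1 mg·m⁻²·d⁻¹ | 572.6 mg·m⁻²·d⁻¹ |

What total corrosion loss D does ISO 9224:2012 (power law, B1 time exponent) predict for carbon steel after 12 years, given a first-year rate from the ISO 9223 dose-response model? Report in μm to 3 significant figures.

carbon steel: T≤10 °C ⇒ hinge +0.150·(-11.5−10) = -3.2250
  sulphur-dioxide contribution → 5.758 μm/a
  chloride contribution → 66.51 μm/a
  total first-year rate 72.27 μm/a
ISO 9224: D(t) = r_corr · t^b with b = 0.523 (carbon steel, B1)
  D(12) = 72.27 × 12^0.523 = 72.27 × 3.668 = 265.1 μm

D(12) = 265 μm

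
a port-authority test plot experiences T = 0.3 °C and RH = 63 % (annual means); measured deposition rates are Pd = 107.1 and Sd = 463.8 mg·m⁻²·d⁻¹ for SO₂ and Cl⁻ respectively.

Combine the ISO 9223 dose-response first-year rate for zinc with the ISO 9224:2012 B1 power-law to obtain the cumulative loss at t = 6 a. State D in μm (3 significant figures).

D(6) = 9.65 μm

zinc: temperature factor f = +0.038·(-9.7) = -0.3686
  Pd branch = 0.0129·Pd^0.44·e^(0.046·RH+f) = 1.265 μm/a
  Sd branch = 0.0175·Sd^0.57·e^(0.008·RH+0.085·T) = 0.9836 μm/a
  r_corr = 1.265 + 0.9836 = 2.249 μm/a
ISO 9224: D(t) = r_corr · t^b with b = 0.813 (zinc, B1)
  D(6) = 2.249 × 6^0.813 = 2.249 × 4.292 = 9.652 μm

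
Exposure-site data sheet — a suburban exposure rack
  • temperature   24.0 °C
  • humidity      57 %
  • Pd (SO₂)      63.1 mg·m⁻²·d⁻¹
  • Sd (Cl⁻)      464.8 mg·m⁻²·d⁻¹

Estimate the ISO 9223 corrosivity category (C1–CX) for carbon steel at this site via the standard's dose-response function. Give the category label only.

carbon steel: temperature factor f = -0.054·(14.0) = -0.7560
  sulphur-dioxide contribution → 22.43 μm/a
  chloride contribution → 78.73 μm/a
  ⇒ r_corr(carbon steel) = 101.2 μm/a
ISO 9223 Table 2 (carbon steel): 80 < 101 ≤ 200 μm/a ⇒ C5

C5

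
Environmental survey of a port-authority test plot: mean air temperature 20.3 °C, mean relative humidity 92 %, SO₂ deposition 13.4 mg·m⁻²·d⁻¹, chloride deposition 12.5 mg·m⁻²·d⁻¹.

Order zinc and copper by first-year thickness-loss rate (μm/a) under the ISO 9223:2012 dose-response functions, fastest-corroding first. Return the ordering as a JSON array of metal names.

zinc: temperature factor f = -0.071·(10.3) = -0.7313
  SO₂ term: 0.0129·13.4^0.44·exp(0.046·92-0.7313) = 1.339
  Cl⁻ term: 0.0175·12.5^0.57·exp(0.008·92+0.085·20.3) = 0.8656
  sum: 1.339 + 0.8656 → r_corr = 2.205 μm/a
copper: f(T) = -0.080·(T−10) [T>10 °C] = -0.8240
  SO₂ term: 0.0053·13.4^0.26·exp(0.059·92-0.8240) = 1.039
  Cl⁻ term: 0.01025·12.5^0.27·exp(0.036·92+0.049·20.3) = 1.504
  r_corr = 1.039 + 1.504 = 2.544 μm/a
Ordering by μm/a: copper (2.54) > zinc (2.2)

["copper", "zinc"]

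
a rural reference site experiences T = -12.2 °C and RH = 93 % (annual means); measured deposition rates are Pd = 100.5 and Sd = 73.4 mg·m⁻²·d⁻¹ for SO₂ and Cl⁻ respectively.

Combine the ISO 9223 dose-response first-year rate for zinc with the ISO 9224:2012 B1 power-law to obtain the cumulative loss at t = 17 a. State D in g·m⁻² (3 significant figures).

zinc: T≤10 °C ⇒ hinge +0.038·(-12.2−10) = -0.8436
  SO₂ term: 0.0129·100.5^0.44·exp(0.046·93-0.8436) = 3.041
  Sd branch = 0.0175·Sd^0.57·e^(0.008·RH+0.085·T) = 0.1511 μm/a
  sum: 3.041 + 0.1511 → r_corr = 3.193 μm/a
Long-term exponent b (ISO 9224 Table 2, B1) = 0.813
  D(17) = 3.193 × 17^0.813 = 3.193 × 10.01 = 31.95 μm
  Mass loss = 31.95 μm × 7.14 g/cm³ = 228.1 g·m⁻²

D(17) = 228 g·m⁻²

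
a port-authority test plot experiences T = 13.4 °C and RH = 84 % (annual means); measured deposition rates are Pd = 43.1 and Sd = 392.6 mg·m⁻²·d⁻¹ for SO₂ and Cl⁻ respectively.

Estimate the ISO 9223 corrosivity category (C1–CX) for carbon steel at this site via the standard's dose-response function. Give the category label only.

C5

carbon steel: T>10 °C ⇒ hinge -0.054·(13.4−10) = -0.1836
  SO₂ term: 1.77·43.1^0.52·exp(0.02·84-0.1836) = 55.95
  Sd branch = 0.102·Sd^0.62·e^(0.033·RH+0.04·T) = 113.1 μm/a
  sum: 55.95 + 113.1 → r_corr = 169.1 μm/a
Category bounds: 80…200 μm/a bracket r_corr ⇒ C5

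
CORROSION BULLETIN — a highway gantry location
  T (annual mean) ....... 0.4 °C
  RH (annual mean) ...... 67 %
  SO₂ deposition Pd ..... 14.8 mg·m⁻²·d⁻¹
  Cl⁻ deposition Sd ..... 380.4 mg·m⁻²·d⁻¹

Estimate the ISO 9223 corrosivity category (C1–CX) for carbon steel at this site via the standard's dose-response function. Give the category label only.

C3

carbon steel: temperature factor f = +0.150·(-9.6) = -1.4400
  sulphur-dioxide contribution → 6.502 μm/a
  chloride contribution → 37.63 μm/a
  ⇒ r_corr(carbon steel) = 44.13 μm/a
44.1 μm/a falls in (25, 50] for carbon steel → category C3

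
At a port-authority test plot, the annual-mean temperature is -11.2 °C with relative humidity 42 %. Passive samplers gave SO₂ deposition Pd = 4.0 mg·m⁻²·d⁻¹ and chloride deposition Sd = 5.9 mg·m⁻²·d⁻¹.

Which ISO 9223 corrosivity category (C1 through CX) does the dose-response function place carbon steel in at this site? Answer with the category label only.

carbon steel: temperature factor f = +0.150·(-21.2) = -3.1800
  SO₂ term: 1.77·4.0^0.52·exp(0.02·42-3.1800) = 0.3506
  Cl⁻ term: 0.102·5.9^0.62·exp(0.033·42+0.04·-11.2) = 0.7832
  r_corr = 0.3506 + 0.7832 = 1.134 μm/a
ISO 9223 Table 2 (carbon steel): 0 < 1.13 ≤ 1.3 μm/a ⇒ C1

C1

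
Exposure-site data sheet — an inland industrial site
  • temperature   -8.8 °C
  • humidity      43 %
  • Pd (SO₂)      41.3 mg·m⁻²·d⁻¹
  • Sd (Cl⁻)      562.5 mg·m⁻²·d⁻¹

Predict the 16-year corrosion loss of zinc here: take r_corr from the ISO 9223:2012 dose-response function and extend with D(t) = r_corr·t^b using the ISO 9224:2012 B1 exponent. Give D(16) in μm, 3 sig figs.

D(16) = 6.35 μm

zinc: f(T) = +0.038·(T−10) [T≤10 °C] = -0.7144
  Pd branch = 0.0129·Pd^0.44·e^(0.046·RH+f) = 0.2346 μm/a
  Sd branch = 0.0175·Sd^0.57·e^(0.008·RH+0.085·T) = 0.4317 μm/a
  r_corr = 0.2346 + 0.4317 = 0.6663 μm/a
Power-law: D(16) = r_corr · 16^0.813
  D(16) = 0.6663 × 16^0.813 = 0.6663 × 9.527 = 6.348 μm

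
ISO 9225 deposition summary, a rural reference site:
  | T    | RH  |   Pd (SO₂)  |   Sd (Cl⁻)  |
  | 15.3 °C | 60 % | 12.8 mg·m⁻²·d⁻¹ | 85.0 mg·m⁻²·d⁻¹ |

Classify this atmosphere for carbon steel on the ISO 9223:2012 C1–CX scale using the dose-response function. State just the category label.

carbon steel: f(T) = -0.054·(T−10) [T>10 °C] = -0.2862
  Pd branch = 1.77·Pd^0.52·e^(0.02·RH+f) = 16.62 μm/a
  Sd branch = 0.102·Sd^0.62·e^(0.033·RH+0.04·T) = 21.41 μm/a
  r_corr = 16.62 + 21.41 = 38.02 μm/a
38 μm/a falls in (25, 50] for carbon steel → category C3

C3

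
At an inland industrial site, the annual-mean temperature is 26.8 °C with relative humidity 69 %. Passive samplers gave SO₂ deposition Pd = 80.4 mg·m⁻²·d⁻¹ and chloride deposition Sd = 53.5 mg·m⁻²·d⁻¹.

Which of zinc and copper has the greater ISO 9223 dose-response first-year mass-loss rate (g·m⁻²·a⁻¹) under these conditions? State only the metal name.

zinc

zinc: T>10 °C ⇒ hinge -0.071·(26.8−10) = -1.1928
  sulphur-dioxide contribution → 0.6447 μm/a
  chloride contribution → 2.866 μm/a
  ⇒ r_corr(zinc) = 3.511 μm/a
  mass loss = 3.511 μm/a × 7.14 g/cm³ = 25.06 g·m⁻²·a⁻¹
copper: temperature factor f = -0.080·(16.8) = -1.3440
  sulphur-dioxide contribution → 0.2535 μm/a
  chloride contribution → 1.338 μm/a
  total first-year rate 1.592 μm/a
  mass loss = 1.592 μm/a × 8.96 g/cm³ = 14.26 g·m⁻²·a⁻¹
Ordering by g·m⁻²·a⁻¹: zinc (25.1) > copper (14.3)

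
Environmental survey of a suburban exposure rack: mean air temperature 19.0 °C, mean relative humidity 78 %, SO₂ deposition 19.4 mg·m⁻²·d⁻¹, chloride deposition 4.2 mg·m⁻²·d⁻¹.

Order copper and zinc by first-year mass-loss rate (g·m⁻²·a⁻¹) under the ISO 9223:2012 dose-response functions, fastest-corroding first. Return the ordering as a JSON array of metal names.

copper: temperature factor f = -0.080·(9.0) = -0.7200
  sulphur-dioxide contribution → 0.5559 μm/a
  chloride contribution → 0.6351 μm/a
  ⇒ r_corr(copper) = 1.191 μm/a
  mass loss = 1.191 μm/a × 8.96 g/cm³ = 10.67 g·m⁻²·a⁻¹
zinc: temperature factor f = -0.071·(9.0) = -0.6390
  sulphur-dioxide contribution → 0.9077 μm/a
  chloride contribution → 0.3721 μm/a
  total first-year rate 1.28 μm/a
  mass loss = 1.28 μm/a × 7.14 g/cm³ = 9.138 g·m⁻²·a⁻¹
Ordering by g·m⁻²·a⁻¹: copper (10.7) > zinc (9.14)

["copper", "zinc"]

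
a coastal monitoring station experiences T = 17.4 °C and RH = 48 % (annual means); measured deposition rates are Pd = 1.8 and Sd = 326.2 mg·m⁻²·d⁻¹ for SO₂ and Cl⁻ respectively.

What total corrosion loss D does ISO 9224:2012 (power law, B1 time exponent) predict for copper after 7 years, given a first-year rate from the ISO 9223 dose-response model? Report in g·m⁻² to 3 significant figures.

copper: T>10 °C ⇒ hinge -0.080·(17.4−10) = -0.5920
  SO₂ term: 0.0053·1.8^0.26·exp(0.059·48-0.5920) = 0.05801
  Cl⁻ term: 0.01025·326.2^0.27·exp(0.036·48+0.049·17.4) = 0.6458
  r_corr = 0.05801 + 0.6458 = 0.7038 μm/a
Long-term exponent b (ISO 9224 Table 2, B1) = 0.667
  D(7) = 0.7038 × 7^0.667 = 0.7038 × 3.662 = 2.577 μm
  Mass loss = 2.577 μm × 8.96 g/cm³ = 23.09 g·m⁻²

D(7) = 23.1 g·m⁻²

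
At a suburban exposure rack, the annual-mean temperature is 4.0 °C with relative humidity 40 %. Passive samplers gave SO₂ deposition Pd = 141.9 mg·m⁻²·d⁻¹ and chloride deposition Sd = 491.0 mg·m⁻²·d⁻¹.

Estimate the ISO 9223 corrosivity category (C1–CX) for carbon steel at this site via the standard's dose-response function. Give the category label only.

carbon steel: temperature factor f = +0.150·(-6.0) = -0.9000
  Pd branch = 1.77·Pd^0.52·e^(0.02·RH+f) = 21.07 μm/a
  Sd branch = 0.102·Sd^0.62·e^(0.033·RH+0.04·T) = 20.88 μm/a
  r_corr = 21.07 + 20.88 = 41.95 μm/a
ISO 9223 Table 2 (carbon steel): 25 < 42 ≤ 50 μm/a ⇒ C3

C3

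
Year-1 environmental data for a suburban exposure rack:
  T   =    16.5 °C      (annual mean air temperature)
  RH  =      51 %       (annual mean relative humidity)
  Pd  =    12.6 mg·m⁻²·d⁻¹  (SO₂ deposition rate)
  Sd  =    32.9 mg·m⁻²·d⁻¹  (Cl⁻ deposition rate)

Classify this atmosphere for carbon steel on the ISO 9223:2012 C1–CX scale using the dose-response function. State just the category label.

C2

carbon steel: T>10 °C ⇒ hinge -0.054·(16.5−10) = -0.3510
  SO₂ term: 1.77·12.6^0.52·exp(0.02·51-0.3510) = 12.9
  Cl⁻ term: 0.102·32.9^0.62·exp(0.033·51+0.04·16.5) = 9.264
  sum: 12.9 + 9.264 → r_corr = 22.17 μm/a
Category bounds: 1.3…25 μm/a bracket r_corr ⇒ C2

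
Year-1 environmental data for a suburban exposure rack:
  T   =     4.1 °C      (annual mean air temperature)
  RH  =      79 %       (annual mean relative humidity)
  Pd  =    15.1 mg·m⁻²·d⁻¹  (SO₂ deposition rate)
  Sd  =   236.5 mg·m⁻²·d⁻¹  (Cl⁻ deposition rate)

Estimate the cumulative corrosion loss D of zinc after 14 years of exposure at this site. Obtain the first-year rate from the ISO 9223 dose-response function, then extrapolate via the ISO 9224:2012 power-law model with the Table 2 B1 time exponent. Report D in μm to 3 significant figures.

D(14) = 20.0 μm

zinc: temperature factor f = +0.038·(-5.9) = -0.2242
  SO₂ term: 0.0129·15.1^0.44·exp(0.046·79-0.2242) = 1.289
  Sd branch = 0.0175·Sd^0.57·e^(0.008·RH+0.085·T) = 1.052 μm/a
  r_corr = 1.289 + 1.052 = 2.341 μm/a
ISO 9224: D(t) = r_corr · t^b with b = 0.813 (zinc, B1)
  D(14) = 2.341 × 14^0.813 = 2.341 × 8.547 = 20.01 μm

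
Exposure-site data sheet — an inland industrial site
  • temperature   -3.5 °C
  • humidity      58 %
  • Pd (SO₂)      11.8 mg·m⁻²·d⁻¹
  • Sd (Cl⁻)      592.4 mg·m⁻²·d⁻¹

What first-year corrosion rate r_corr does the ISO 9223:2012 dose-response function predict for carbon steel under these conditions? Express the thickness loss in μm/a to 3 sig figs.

r_corr = 34.2 μm/a

carbon steel: temperature factor f = +0.150·(-13.5) = -2.0250
  sulphur-dioxide contribution → 2.69 μm/a
  chloride contribution → 31.48 μm/a
  ⇒ r_corr(carbon steel) = 34.17 μm/a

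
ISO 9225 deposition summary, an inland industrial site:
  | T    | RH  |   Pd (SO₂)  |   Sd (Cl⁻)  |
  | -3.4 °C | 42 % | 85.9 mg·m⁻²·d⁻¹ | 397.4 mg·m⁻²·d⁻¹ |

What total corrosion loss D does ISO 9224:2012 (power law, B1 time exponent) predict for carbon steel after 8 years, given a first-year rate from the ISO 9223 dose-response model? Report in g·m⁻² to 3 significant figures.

carbon steel: f(T) = +0.150·(T−10) [T≤10 °C] = -2.0100
  Pd branch = 1.77·Pd^0.52·e^(0.02·RH+f) = 5.566 μm/a
  Sd branch = 0.102·Sd^0.62·e^(0.033·RH+0.04·T) = 14.55 μm/a
  sum: 5.566 + 14.55 → r_corr = 20.12 μm/a
ISO 9224: D(t) = r_corr · t^b with b = 0.523 (carbon steel, B1)
  D(8) = 20.12 × 8^0.523 = 20.12 × 2.967 = 59.7 μm
  Mass loss = 59.7 μm × 7.85 g/cm³ = 468.6 g·m⁻²

D(8) = 469 g·m⁻²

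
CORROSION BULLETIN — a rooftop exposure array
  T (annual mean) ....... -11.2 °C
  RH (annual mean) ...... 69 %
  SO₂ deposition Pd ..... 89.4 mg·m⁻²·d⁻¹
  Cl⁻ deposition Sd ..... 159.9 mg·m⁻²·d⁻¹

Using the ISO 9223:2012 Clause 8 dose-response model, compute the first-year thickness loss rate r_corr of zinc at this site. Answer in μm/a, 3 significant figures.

zinc: temperature factor f = +0.038·(-21.2) = -0.8056
  Pd branch = 0.0129·Pd^0.44·e^(0.046·RH+f) = 0.9949 μm/a
  Cl⁻ term: 0.0175·159.9^0.57·exp(0.008·69+0.085·-11.2) = 0.2116
  r_corr = 0.9949 + 0.2116 = 1.206 μm/a

r_corr = 1.21 μm/a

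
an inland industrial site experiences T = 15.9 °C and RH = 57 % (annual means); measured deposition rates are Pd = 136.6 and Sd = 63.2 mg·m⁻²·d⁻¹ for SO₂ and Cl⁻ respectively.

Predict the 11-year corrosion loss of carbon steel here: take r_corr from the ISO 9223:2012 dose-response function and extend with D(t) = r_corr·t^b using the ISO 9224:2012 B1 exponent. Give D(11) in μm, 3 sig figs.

carbon steel: T>10 °C ⇒ hinge -0.054·(15.9−10) = -0.3186
  SO₂ term: 1.77·136.6^0.52·exp(0.02·57-0.3186) = 51.9
  Cl⁻ term: 0.102·63.2^0.62·exp(0.033·57+0.04·15.9) = 16.53
  sum: 51.9 + 16.53 → r_corr = 68.42 μm/a
Power-law: D(11) = r_corr · 11^0.523
  D(11) = 68.42 × 11^0.523 = 68.42 × 3.505 = 239.8 μm

D(11) = 240 μm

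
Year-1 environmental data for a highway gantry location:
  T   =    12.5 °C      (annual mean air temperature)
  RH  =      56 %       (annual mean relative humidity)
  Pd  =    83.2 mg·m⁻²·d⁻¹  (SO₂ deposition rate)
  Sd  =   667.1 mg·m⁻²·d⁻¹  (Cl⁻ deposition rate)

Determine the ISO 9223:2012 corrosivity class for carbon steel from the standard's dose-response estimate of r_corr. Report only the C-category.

C5

carbon steel: T>10 °C ⇒ hinge -0.054·(12.5−10) = -0.1350
  Pd branch = 1.77·Pd^0.52·e^(0.02·RH+f) = 47.23 μm/a
  Sd branch = 0.102·Sd^0.62·e^(0.033·RH+0.04·T) = 60.16 μm/a
  sum: 47.23 + 60.16 → r_corr = 107.4 μm/a
107 μm/a falls in (80, 200] for carbon steel → category C5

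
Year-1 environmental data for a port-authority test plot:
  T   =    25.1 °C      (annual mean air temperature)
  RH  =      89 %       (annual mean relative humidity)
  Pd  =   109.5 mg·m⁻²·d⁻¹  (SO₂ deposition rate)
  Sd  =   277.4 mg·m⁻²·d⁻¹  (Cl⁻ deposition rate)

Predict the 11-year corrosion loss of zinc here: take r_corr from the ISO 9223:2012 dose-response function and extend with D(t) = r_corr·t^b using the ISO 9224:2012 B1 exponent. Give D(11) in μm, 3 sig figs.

D(11) = 66.9 μm

zinc: T>10 °C ⇒ hinge -0.071·(25.1−10) = -1.0721
  Pd branch = 0.0129·Pd^0.44·e^(0.046·RH+f) = 2.091 μm/a
  Sd branch = 0.0175·Sd^0.57·e^(0.008·RH+0.085·T) = 7.437 μm/a
  sum: 2.091 + 7.437 → r_corr = 9.528 μm/a
Power-law: D(11) = r_corr · 11^0.813
  D(11) = 9.528 × 11^0.813 = 9.528 × 7.025 = 66.93 μm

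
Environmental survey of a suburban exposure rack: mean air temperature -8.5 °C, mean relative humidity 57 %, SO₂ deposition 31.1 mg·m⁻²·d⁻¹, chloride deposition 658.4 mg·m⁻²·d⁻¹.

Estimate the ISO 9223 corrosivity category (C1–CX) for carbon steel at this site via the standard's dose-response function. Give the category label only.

carbon steel: temperature factor f = +0.150·(-18.5) = -2.7750
  SO₂ term: 1.77·31.1^0.52·exp(0.02·57-2.7750) = 2.061
  Sd branch = 0.102·Sd^0.62·e^(0.033·RH+0.04·T) = 26.63 μm/a
  r_corr = 2.061 + 26.63 = 28.69 μm/a
28.7 μm/a falls in (25, 50] for carbon steel → category C3

C3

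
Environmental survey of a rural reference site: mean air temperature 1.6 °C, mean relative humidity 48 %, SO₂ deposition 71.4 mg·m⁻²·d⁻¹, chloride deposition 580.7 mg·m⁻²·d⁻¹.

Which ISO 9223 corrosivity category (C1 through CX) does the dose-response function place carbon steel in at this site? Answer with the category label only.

C3

carbon steel: f(T) = +0.150·(T−10) [T≤10 °C] = -1.2600
  sulphur-dioxide contribution → 12.07 μm/a
  chloride contribution → 27.41 μm/a
  total first-year rate 39.48 μm/a
39.5 μm/a falls in (25, 50] for carbon steel → category C3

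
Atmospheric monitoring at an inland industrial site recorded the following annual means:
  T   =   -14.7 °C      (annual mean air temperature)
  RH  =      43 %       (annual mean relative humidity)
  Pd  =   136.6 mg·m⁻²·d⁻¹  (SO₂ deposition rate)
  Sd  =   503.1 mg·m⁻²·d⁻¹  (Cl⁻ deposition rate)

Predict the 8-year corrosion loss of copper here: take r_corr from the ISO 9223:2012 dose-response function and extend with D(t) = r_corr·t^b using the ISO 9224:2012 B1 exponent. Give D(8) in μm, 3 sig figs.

D(8) = 0.546 μm

copper: temperature factor f = +0.126·(-24.7) = -3.1122
  SO₂ term: 0.0053·136.6^0.26·exp(0.059·43-3.1122) = 0.01071
  Sd branch = 0.01025·Sd^0.27·e^(0.036·RH+0.049·T) = 0.1258 μm/a
  r_corr = 0.01071 + 0.1258 = 0.1365 μm/a
Power-law: D(8) = r_corr · 8^0.667
  D(8) = 0.1365 × 8^0.667 = 0.1365 × 4.003 = 0.5464 μm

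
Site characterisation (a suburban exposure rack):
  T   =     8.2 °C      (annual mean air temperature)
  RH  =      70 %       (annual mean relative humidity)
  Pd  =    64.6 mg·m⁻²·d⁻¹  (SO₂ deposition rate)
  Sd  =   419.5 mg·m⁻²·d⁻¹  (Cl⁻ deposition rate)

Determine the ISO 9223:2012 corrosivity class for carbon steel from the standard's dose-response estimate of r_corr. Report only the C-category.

carbon steel: f(T) = +0.150·(T−10) [T≤10 °C] = -0.2700
  sulphur-dioxide contribution → 47.87 μm/a
  chloride contribution → 60.31 μm/a
  total first-year rate 108.2 μm/a
108 μm/a falls in (80, 200] for carbon steel → category C5

C5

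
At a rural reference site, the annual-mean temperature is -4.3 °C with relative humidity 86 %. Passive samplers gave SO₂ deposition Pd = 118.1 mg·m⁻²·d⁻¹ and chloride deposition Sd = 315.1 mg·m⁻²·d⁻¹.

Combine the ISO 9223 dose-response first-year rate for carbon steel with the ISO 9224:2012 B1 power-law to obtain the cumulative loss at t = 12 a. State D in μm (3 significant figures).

D(12) = 241 μm

carbon steel: T≤10 °C ⇒ hinge +0.150·(-4.3−10) = -2.1450
  SO₂ term: 1.77·118.1^0.52·exp(0.02·86-2.1450) = 13.83
  Cl⁻ term: 0.102·315.1^0.62·exp(0.033·86+0.04·-4.3) = 51.94
  sum: 13.83 + 51.94 → r_corr = 65.77 μm/a
Long-term exponent b (ISO 9224 Table 2, B1) = 0.523
  D(12) = 65.77 × 12^0.523 = 65.77 × 3.668 = 241.2 μm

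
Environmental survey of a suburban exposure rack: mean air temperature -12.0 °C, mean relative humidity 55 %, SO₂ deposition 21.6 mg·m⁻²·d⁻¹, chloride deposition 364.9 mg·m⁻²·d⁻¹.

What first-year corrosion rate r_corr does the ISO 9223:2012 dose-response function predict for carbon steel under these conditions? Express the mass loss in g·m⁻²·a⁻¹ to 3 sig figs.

r_corr = 126 g·m⁻²·a⁻¹

carbon steel: f(T) = +0.150·(T−10) [T≤10 °C] = -3.3000
  sulphur-dioxide contribution → 0.9693 μm/a
  chloride contribution → 15.03 μm/a
  total first-year rate 16 μm/a
Convert to mass loss: 16 μm/a × 7.85 g/cm³ = 125.6 g·m⁻²·a⁻¹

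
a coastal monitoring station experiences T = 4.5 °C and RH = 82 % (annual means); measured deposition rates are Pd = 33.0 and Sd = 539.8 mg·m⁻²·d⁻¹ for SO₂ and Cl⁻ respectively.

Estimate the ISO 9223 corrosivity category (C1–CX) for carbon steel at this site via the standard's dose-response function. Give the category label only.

carbon steel: T≤10 °C ⇒ hinge +0.150·(4.5−10) = -0.8250
  sulphur-dioxide contribution → 24.63 μm/a
  chloride contribution → 90.36 μm/a
  total first-year rate 115 μm/a
ISO 9223 Table 2 (carbon steel): 80 < 115 ≤ 200 μm/a ⇒ C5

C5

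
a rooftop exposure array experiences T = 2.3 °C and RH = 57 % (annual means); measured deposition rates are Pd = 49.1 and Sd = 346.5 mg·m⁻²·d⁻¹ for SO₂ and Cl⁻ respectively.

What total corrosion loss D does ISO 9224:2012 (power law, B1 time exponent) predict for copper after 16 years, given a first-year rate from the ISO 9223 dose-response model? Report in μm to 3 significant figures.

D(16) = 3.77 μm

copper: T≤10 °C ⇒ hinge +0.126·(2.3−10) = -0.9702
  sulphur-dioxide contribution → 0.1596 μm/a
  chloride contribution → 0.4331 μm/a
  ⇒ r_corr(copper) = 0.5927 μm/a
Power-law: D(16) = r_corr · 16^0.667
  D(16) = 0.5927 × 16^0.667 = 0.5927 × 6.355 = 3.767 μm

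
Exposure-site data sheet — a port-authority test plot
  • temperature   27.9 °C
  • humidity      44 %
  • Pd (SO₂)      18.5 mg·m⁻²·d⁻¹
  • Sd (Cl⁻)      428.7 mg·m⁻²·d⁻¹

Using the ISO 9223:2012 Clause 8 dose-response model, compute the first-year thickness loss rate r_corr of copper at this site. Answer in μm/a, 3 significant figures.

r_corr = 1.04 μm/a

copper: temperature factor f = -0.080·(17.9) = -1.4320
  SO₂ term: 0.0053·18.5^0.26·exp(0.059·44-1.4320) = 0.03625
  Cl⁻ term: 0.01025·428.7^0.27·exp(0.036·44+0.049·27.9) = 1.007
  r_corr = 0.03625 + 1.007 = 1.043 μm/a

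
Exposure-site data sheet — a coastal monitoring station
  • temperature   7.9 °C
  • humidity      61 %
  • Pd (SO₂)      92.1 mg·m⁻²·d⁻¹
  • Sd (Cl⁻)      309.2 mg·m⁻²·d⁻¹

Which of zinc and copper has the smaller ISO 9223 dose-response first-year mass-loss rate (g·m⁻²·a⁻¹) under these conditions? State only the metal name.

copper

zinc: temperature factor f = +0.038·(-2.1) = -0.0798
  Pd branch = 0.0129·Pd^0.44·e^(0.046·RH+f) = 1.442 μm/a
  Sd branch = 0.0175·Sd^0.57·e^(0.008·RH+0.085·T) = 1.466 μm/a
  r_corr = 1.442 + 1.466 = 2.907 μm/a
  mass loss = 2.907 μm/a × 7.14 g/cm³ = 20.76 g·m⁻²·a⁻¹
copper: temperature factor f = +0.126·(-2.1) = -0.2646
  Pd branch = 0.0053·Pd^0.26·e^(0.059·RH+f) = 0.4821 μm/a
  Sd branch = 0.01025·Sd^0.27·e^(0.036·RH+0.049·T) = 0.6381 μm/a
  sum: 0.4821 + 0.6381 → r_corr = 1.12 μm/a
  mass loss = 1.12 μm/a × 8.96 g/cm³ = 10.04 g·m⁻²·a⁻¹
Ordering by g·m⁻²·a⁻¹: zinc (20.8) > copper (10)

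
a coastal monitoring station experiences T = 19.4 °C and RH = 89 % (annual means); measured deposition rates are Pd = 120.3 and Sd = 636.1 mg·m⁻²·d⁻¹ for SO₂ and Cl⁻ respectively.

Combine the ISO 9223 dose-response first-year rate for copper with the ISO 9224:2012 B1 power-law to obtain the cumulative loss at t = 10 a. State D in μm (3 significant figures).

copper: T>10 °C ⇒ hinge -0.080·(19.4−10) = -0.7520
  sulphur-dioxide contribution → 1.656 μm/a
  chloride contribution → 3.732 μm/a
  total first-year rate 5.388 μm/a
Long-term exponent b (ISO 9224 Table 2, B1) = 0.667
  D(10) = 5.388 × 10^0.667 = 5.388 × 4.645 = 25.03 μm

D(10) = 25.0 μm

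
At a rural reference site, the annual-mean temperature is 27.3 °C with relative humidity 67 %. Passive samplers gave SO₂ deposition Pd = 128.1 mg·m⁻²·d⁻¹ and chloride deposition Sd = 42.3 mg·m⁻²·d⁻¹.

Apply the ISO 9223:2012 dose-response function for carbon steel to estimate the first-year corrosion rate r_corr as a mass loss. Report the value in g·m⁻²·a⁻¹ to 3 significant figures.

carbon steel: f(T) = -0.054·(T−10) [T>10 °C] = -0.9342
  sulphur-dioxide contribution → 33.12 μm/a
  chloride contribution → 28.28 μm/a
  ⇒ r_corr(carbon steel) = 61.4 μm/a
Convert to mass loss: 61.4 μm/a × 7.85 g/cm³ = 482 g·m⁻²·a⁻¹

r_corr = 482 g·m⁻²·a⁻¹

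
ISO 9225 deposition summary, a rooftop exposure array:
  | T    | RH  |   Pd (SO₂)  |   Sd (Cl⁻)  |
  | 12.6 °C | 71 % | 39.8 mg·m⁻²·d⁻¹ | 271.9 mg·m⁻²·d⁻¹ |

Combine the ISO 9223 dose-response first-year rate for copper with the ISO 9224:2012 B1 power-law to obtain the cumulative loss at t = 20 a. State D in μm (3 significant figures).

D(20) = 13.7 μm

copper: f(T) = -0.080·(T−10) [T>10 °C] = -0.2080
  SO₂ term: 0.0053·39.8^0.26·exp(0.059·71-0.2080) = 0.7399
  Cl⁻ term: 0.01025·271.9^0.27·exp(0.036·71+0.049·12.6) = 1.112
  r_corr = 0.7399 + 1.112 = 1.852 μm/a
ISO 9224: D(t) = r_corr · t^b with b = 0.667 (copper, B1)
  D(20) = 1.852 × 20^0.667 = 1.852 × 7.375 = 13.66 μm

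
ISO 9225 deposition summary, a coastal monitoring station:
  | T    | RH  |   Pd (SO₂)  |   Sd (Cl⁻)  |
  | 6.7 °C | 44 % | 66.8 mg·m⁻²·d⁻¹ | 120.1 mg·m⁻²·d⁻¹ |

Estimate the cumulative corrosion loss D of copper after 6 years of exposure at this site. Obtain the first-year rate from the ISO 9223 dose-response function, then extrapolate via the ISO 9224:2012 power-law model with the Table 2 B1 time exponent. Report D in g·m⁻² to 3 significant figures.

D(6) = 11.6 g·m⁻²

copper: T≤10 °C ⇒ hinge +0.126·(6.7−10) = -0.4158
  Pd branch = 0.0053·Pd^0.26·e^(0.059·RH+f) = 0.1398 μm/a
  Sd branch = 0.01025·Sd^0.27·e^(0.036·RH+0.049·T) = 0.2528 μm/a
  sum: 0.1398 + 0.2528 → r_corr = 0.3926 μm/a
Long-term exponent b (ISO 9224 Table 2, B1) = 0.667
  D(6) = 0.3926 × 6^0.667 = 0.3926 × 3.304 = 1.297 μm
  Mass loss = 1.297 μm × 8.96 g/cm³ = 11.62 g·m⁻²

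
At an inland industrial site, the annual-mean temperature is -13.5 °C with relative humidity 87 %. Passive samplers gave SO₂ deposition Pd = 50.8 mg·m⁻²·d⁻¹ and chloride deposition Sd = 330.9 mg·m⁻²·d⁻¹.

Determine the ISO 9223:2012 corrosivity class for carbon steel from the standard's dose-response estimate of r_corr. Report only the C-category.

C3

carbon steel: temperature factor f = +0.150·(-23.5) = -3.5250
  sulphur-dioxide contribution → 2.29 μm/a
  chloride contribution → 38.3 μm/a
  ⇒ r_corr(carbon steel) = 40.59 μm/a
Category bounds: 25…50 μm/a bracket r_corr ⇒ C3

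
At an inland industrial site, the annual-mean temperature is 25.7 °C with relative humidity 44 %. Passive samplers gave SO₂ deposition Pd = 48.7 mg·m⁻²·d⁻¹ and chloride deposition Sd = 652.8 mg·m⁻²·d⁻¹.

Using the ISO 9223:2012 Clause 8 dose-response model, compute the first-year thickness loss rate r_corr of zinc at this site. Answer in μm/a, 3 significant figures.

zinc: f(T) = -0.071·(T−10) [T>10 °C] = -1.1147
  sulphur-dioxide contribution → 0.177 μm/a
  chloride contribution → 8.893 μm/a
  ⇒ r_corr(zinc) = 9.07 μm/a

r_corr = 9.07 μm/a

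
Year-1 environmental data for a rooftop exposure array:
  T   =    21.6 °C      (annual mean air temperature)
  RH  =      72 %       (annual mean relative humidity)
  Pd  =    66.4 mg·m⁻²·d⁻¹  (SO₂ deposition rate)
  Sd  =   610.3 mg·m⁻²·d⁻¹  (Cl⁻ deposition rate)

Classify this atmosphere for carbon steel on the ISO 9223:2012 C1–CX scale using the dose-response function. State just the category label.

carbon steel: T>10 °C ⇒ hinge -0.054·(21.6−10) = -0.6264
  sulphur-dioxide contribution → 35.39 μm/a
  chloride contribution → 138.9 μm/a
  total first-year rate 174.3 μm/a
Category bounds: 80…200 μm/a bracket r_corr ⇒ C5

C5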